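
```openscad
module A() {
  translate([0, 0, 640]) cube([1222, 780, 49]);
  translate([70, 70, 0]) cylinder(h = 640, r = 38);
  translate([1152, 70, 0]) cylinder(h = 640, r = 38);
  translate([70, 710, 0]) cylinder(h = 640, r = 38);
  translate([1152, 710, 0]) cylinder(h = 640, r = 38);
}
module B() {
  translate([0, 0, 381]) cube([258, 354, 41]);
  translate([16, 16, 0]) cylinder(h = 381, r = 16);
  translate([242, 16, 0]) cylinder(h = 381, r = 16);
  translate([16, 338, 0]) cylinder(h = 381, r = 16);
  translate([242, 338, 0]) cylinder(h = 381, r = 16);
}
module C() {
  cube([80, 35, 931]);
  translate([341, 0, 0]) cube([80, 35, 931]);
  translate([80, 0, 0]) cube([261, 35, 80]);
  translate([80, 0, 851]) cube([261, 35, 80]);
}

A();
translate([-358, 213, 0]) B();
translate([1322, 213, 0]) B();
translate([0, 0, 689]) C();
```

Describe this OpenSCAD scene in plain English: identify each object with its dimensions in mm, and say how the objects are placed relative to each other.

A is a rectangular dining table. The top is 1222×780×49 mm with its upper surface at z = 689 mm. It stands on four round legs of 76 mm diameter, each leg's bounding box inset 32 mm from the nearest pair of top edges, running from the floor to the underside of the top.

B is a four-legged stool. The seat is a 258×354×41 mm slab whose top surface is at z = 422 mm; four round legs, each 32 mm in diameter, run from the floor (z = 0) to the underside of the seat, each leg's axis is inset half a diameter from the nearest pair of seat edges (so the leg's bounding box is flush with the corner).

C is a picture frame with a 261×771 mm rectangular opening (x by z) and a uniform 80 mm border on every side. Frame depth is 35 mm along y. It is built from two vertical stiles running the full outside height and two horizontal rails spanning the gap between the stiles.

Two stools sit around the table at the −x, +x sides. The picture frame is on top of the table.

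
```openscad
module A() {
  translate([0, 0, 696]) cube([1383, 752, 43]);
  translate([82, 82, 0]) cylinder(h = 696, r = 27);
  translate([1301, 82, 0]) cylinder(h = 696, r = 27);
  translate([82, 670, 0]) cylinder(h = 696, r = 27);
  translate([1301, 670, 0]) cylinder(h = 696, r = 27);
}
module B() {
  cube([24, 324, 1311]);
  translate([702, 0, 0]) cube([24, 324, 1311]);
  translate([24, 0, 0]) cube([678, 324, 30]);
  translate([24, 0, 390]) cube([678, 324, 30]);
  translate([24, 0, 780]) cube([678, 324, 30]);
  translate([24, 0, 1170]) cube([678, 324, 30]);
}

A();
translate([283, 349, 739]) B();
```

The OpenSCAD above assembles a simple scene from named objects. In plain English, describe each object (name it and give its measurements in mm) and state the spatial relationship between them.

A is a rectangular dining table. The top is 1383×752×43 mm with its upper surface at z = 739 mm. It stands on four round legs of 54 mm diameter, each leg's bounding box inset 55 mm from the nearest pair of top edges, running from the floor to the underside of the top.

B is a bookshelf 726 mm wide overall, 324 mm deep and 1311 mm tall. The two sides are 24 mm thick vertical panels. 4 horizontal shelves of 30 mm thickness span between the inner faces of the sides; the lowest shelf sits on the floor and shelves are stacked with a clear vertical gap of 360 mm between each pair.

The bookshelf is on top of the table.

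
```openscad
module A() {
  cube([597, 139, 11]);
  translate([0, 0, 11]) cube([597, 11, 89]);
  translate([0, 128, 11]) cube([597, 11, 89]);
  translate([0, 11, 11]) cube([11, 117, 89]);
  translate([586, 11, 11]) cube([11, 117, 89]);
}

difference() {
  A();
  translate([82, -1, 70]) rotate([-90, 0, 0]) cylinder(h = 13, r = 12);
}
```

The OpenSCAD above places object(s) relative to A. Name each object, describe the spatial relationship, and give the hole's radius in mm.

A is an open box. The open box has a circular hole through its front wall. The hole's radius is 12 mm.

The subtracted cylinder has r = 12 mm.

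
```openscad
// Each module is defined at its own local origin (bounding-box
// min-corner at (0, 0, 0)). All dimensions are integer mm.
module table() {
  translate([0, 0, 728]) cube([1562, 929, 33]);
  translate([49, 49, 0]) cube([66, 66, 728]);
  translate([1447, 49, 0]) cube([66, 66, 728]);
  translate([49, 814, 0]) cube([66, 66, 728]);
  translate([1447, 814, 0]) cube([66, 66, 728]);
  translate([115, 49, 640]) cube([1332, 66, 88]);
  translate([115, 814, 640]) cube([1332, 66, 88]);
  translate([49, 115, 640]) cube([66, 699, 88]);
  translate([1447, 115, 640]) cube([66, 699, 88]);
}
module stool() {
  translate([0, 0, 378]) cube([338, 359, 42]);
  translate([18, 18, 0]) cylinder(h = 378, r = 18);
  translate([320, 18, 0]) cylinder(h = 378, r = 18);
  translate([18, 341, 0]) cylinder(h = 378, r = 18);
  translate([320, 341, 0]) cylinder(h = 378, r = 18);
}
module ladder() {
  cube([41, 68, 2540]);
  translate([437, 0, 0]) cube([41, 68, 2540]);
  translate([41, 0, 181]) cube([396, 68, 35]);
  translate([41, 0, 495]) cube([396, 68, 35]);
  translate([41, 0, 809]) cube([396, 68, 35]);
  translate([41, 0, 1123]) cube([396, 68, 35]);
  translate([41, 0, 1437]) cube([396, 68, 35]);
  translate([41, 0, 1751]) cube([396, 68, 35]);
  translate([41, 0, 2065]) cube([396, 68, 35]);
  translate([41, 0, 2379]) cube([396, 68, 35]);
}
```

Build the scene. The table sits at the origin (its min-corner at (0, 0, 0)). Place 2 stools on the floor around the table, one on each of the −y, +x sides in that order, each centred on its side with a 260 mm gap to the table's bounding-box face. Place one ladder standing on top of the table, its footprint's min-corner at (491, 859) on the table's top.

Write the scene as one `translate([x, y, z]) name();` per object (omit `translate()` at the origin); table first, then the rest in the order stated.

table();
translate([612, -619, 0]) stool();
translate([1822, 285, 0]) stool();
translate([491, 859, 761]) ladder();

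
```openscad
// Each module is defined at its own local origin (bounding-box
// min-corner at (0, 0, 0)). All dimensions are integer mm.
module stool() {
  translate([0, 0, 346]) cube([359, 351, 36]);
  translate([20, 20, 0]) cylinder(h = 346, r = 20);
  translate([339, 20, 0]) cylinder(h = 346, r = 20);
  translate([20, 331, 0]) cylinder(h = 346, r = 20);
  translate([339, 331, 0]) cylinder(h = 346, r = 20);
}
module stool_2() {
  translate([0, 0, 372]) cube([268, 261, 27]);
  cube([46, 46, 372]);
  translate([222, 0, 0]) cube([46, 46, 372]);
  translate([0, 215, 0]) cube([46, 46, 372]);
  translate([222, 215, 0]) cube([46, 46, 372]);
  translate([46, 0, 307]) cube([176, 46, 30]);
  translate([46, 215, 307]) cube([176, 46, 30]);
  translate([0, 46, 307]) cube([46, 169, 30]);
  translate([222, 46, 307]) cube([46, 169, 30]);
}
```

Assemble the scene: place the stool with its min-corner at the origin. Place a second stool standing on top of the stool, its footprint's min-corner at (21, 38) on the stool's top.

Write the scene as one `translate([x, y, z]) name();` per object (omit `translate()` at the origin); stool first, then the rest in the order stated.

stool();
translate([21, 38, 382]) stool_2();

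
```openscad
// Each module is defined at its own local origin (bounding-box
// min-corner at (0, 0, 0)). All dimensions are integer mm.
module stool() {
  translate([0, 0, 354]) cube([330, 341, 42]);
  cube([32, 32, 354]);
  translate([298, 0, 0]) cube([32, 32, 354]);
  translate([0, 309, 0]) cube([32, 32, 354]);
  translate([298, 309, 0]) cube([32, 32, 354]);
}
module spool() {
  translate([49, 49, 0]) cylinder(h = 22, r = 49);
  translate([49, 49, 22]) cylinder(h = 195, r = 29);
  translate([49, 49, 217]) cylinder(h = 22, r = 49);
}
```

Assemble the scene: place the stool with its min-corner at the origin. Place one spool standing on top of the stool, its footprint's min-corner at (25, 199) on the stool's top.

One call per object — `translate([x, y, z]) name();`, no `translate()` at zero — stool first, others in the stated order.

stool();
translate([25, 199, 396]) spool();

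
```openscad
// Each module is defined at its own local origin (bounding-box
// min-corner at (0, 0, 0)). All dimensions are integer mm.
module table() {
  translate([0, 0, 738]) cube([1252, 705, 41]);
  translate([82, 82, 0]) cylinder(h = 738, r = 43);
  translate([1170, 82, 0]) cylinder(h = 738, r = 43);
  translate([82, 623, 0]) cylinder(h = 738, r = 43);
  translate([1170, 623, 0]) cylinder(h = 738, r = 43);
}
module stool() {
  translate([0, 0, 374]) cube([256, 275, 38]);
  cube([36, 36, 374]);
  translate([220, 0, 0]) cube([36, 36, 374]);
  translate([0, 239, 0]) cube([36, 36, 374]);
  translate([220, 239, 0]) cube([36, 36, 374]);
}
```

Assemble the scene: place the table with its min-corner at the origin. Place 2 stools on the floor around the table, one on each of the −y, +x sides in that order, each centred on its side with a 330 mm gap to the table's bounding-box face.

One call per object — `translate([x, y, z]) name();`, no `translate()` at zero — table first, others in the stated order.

table();
translate([498, -605, 0]) stool();
translate([1582, 215, 0]) stool();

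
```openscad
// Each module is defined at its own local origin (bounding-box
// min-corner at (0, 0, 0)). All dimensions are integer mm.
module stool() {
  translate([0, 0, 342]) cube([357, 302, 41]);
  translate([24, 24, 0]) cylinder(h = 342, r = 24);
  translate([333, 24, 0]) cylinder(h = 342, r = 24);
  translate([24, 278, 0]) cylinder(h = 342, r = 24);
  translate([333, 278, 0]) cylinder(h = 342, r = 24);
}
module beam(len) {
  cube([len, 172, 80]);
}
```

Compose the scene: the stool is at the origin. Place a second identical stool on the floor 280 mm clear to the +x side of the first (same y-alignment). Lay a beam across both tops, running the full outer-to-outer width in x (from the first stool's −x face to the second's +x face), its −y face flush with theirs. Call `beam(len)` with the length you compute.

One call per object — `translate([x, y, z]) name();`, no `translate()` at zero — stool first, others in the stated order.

stool();
translate([637, 0, 0]) stool();
translate([0, 0, 383]) beam(994);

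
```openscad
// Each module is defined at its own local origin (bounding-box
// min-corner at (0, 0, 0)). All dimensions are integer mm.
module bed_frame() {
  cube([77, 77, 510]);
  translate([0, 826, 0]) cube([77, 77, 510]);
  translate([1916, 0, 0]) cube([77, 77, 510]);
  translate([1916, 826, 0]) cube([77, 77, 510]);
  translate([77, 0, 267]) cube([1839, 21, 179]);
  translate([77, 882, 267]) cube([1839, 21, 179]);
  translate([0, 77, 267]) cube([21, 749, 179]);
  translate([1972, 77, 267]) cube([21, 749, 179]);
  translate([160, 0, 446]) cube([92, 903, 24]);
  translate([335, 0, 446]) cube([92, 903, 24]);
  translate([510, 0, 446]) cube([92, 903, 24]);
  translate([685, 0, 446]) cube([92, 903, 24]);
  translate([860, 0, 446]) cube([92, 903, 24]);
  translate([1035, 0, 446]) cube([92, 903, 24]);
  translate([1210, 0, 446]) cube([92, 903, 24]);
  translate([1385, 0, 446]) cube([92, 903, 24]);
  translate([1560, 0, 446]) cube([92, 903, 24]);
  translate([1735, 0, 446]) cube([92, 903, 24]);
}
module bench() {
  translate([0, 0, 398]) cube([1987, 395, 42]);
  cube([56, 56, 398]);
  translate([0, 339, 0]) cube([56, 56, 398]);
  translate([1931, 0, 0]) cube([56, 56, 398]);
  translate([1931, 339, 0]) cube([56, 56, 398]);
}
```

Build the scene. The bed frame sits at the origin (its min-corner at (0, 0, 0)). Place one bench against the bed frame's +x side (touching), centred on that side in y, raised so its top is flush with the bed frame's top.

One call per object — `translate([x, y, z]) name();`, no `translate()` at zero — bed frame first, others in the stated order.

bed_frame();
translate([1993, 254, 70]) bench();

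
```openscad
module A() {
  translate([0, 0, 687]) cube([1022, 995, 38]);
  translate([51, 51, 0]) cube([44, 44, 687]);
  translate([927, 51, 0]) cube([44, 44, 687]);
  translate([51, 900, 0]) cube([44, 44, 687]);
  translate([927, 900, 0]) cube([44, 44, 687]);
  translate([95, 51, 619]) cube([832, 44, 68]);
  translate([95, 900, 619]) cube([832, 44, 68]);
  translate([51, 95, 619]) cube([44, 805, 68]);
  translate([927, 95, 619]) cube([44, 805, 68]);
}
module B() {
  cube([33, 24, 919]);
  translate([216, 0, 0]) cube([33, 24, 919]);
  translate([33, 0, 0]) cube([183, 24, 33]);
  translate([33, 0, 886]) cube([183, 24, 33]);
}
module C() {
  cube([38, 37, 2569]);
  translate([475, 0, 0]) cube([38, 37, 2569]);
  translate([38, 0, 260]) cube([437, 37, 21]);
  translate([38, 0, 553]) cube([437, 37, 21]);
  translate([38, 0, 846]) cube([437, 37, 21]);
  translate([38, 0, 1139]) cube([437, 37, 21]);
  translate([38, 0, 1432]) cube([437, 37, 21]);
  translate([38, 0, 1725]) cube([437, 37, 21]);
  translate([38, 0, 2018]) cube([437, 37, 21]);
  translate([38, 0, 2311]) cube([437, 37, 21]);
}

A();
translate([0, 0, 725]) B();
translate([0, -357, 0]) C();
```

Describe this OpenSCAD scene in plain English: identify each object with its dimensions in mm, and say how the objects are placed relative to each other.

A is a rectangular dining table. The top is 1022×995×38 mm with its upper surface at z = 725 mm. It stands on four 44×44 mm square legs, each inset 51 mm from the nearest pair of top edges, running from the floor to the underside of the top. Four apron rails, 44 mm thick and 68 mm tall, run between adjacent legs with their top edges flush with the underside of the top and their outer faces flush with the legs' outer faces.

B is a picture frame with a 183×853 mm rectangular opening (x by z) and a uniform 33 mm border on every side. Frame depth is 24 mm along y. It is built from two vertical stiles running the full outside height and two horizontal rails spanning the gap between the stiles.

C is a straight ladder. Two 38×37 mm vertical rails, 2569 mm tall, stand 513 mm apart (outside-to-outside) with their front faces coplanar on the −y side. 8 rungs, each 37 mm deep and 21 mm tall, span between the inner faces of the rails, front faces flush with the rails. The lowest rung's underside is at z = 260 mm and rungs are spaced 293 mm apart (underside to underside).

The picture frame is on top of the table. The ladder is on the floor beside the table on its −y side.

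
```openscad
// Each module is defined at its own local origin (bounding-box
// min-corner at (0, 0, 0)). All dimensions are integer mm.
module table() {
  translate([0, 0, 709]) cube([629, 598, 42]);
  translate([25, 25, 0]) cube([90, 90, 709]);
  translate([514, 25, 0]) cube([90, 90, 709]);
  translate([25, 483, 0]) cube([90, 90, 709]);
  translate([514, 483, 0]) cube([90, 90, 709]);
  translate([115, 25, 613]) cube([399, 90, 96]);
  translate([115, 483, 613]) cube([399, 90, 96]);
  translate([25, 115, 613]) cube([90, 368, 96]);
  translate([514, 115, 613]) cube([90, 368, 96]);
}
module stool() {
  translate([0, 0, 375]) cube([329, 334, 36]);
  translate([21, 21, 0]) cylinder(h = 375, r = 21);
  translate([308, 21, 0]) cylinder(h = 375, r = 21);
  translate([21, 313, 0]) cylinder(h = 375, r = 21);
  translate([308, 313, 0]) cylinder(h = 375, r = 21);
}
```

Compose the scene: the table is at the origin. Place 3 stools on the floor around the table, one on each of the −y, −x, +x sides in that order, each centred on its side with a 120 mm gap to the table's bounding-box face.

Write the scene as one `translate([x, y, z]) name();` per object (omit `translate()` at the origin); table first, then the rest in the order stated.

table();
translate([150, -454, 0]) stool();
translate([-449, 132, 0]) stool();
translate([749, 132, 0]) stool();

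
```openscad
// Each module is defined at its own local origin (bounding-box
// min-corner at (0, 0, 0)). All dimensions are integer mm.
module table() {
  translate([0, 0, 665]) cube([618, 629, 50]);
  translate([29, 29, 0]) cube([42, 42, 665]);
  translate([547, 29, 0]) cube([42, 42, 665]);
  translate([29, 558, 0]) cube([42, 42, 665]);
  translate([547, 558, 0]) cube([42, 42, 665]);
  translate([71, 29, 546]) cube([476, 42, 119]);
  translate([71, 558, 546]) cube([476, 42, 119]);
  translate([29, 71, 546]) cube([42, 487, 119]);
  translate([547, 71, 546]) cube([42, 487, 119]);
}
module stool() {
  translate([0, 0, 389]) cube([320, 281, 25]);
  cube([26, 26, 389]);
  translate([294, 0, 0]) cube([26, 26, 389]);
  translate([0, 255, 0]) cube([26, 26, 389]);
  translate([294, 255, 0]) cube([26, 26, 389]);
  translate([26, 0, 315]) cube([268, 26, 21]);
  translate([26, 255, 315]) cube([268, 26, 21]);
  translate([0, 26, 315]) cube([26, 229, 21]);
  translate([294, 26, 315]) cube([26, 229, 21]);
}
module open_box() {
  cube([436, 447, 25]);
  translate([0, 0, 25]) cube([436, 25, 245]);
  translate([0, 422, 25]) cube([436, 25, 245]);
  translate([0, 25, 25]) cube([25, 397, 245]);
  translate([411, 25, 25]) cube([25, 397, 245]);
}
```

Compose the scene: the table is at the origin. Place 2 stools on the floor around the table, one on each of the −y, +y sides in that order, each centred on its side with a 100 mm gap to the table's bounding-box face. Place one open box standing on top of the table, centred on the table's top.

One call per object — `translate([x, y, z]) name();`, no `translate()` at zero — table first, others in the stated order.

table();
translate([149, -381, 0]) stool();
translate([149, 729, 0]) stool();
translate([91, 91, 715]) open_box();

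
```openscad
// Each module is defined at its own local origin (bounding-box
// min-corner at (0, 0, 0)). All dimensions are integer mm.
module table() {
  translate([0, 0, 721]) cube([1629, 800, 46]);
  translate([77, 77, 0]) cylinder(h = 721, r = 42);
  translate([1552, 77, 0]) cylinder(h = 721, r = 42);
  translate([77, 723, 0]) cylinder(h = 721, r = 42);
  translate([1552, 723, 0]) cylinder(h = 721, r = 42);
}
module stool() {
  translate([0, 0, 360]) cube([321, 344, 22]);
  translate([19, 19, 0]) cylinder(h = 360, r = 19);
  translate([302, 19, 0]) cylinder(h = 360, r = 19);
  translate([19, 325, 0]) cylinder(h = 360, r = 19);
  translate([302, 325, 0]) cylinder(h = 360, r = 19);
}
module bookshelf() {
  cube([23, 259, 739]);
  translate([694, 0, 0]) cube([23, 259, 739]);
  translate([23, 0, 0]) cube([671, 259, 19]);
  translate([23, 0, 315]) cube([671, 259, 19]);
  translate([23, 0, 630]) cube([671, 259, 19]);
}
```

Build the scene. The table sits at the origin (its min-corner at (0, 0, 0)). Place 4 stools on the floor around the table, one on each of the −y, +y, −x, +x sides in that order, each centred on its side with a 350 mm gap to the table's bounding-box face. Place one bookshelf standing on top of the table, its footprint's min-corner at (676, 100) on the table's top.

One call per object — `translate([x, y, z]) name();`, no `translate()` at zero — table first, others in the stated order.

table();
translate([654, -694, 0]) stool();
translate([654, 1150, 0]) stool();
translate([-671, 228, 0]) stool();
translate([1979, 228, 0]) stool();
translate([676, 100, 767]) bookshelf();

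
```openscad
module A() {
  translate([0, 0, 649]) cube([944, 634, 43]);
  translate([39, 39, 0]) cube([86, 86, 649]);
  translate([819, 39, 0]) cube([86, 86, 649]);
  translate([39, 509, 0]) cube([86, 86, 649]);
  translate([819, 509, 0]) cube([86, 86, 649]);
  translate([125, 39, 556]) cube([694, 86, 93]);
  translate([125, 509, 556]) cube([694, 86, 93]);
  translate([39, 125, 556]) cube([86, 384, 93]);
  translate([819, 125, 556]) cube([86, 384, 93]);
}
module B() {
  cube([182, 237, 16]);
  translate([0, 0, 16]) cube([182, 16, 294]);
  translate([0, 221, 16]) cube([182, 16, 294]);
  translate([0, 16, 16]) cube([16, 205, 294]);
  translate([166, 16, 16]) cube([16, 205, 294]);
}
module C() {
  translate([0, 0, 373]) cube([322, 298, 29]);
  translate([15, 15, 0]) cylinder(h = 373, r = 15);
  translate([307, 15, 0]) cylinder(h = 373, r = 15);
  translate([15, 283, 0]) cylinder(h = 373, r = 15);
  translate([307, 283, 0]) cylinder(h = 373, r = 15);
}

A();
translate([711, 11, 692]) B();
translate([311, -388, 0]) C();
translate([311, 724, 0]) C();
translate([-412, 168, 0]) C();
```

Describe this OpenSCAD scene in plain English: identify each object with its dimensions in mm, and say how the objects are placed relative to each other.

A is a table with a 944×634 mm rectangular top, 43 mm thick, top surface at z = 692 mm, supported by four 86×86 mm square legs, each inset 39 mm from the nearest pair of top edges, running from the floor. Four apron rails, 86 mm thick and 93 mm tall, run between adjacent legs with their top edges flush with the underside of the top and their outer faces flush with the legs' outer faces.

B is an open storage box with external size 182×237×310 mm and wall thickness 16 mm (the base is also 16 mm thick). The base covers the whole footprint; the four walls stand on the base, with the y-facing walls full-width and the x-facing walls fitting between their inner faces.

C is a simple wooden stool: a rectangular seat 322 mm (x) by 298 mm (y), 29 mm thick, top face at z = 402 mm, on four round legs, each 30 mm in diameter. The legs rest on z = 0, each leg's axis is inset half a diameter from the nearest pair of seat edges (so the leg's bounding box is flush with the corner).

The open box is on top of the table. Three stools sit around the table at the −y, +y, −x sides.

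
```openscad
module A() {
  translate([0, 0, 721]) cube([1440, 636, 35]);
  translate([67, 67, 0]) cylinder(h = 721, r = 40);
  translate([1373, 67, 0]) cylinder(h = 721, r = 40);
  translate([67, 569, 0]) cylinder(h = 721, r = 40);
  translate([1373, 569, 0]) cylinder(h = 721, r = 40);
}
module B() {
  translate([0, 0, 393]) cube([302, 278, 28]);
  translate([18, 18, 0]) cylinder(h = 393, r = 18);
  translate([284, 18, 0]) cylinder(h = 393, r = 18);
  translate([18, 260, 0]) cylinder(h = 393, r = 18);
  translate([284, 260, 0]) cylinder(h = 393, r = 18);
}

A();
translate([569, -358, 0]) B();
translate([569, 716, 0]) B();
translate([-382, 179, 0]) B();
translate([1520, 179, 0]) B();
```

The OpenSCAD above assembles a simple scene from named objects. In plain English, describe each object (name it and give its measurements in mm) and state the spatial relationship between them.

A is a rectangular dining table. The top is 1440×636×35 mm with its upper surface at z = 756 mm. It stands on four round legs of 80 mm diameter, each leg's bounding box inset 27 mm from the nearest pair of top edges, running from the floor to the underside of the top.

B is a simple wooden stool: a rectangular seat 302 mm (x) by 278 mm (y), 28 mm thick, top face at z = 421 mm, on four round legs, each 36 mm in diameter. The legs rest on z = 0, each leg's axis is inset half a diameter from the nearest pair of seat edges (so the leg's bounding box is flush with the corner).

Four stools sit around the table at the −y, +y, −x, +x sides.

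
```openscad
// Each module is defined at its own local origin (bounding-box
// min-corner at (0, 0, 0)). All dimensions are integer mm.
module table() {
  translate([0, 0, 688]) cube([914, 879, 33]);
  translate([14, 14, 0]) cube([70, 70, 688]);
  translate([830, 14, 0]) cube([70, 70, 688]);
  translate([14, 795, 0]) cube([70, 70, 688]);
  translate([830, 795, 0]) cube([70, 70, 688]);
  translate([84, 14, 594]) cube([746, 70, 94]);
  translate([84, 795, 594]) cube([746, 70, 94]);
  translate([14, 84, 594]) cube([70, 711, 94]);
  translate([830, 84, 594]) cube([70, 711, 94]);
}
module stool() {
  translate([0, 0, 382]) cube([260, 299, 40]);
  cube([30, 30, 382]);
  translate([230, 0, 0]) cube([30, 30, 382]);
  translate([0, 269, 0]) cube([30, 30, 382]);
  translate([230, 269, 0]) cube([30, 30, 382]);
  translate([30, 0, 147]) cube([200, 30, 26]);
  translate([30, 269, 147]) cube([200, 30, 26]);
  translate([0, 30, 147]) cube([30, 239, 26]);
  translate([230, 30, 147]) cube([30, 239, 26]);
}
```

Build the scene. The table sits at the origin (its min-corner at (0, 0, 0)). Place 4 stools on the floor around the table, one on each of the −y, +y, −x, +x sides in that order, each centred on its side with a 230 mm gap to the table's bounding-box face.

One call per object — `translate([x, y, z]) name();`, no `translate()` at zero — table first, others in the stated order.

table();
translate([327, -529, 0]) stool();
translate([327, 1109, 0]) stool();
translate([-490, 290, 0]) stool();
translate([1144, 290, 0]) stool();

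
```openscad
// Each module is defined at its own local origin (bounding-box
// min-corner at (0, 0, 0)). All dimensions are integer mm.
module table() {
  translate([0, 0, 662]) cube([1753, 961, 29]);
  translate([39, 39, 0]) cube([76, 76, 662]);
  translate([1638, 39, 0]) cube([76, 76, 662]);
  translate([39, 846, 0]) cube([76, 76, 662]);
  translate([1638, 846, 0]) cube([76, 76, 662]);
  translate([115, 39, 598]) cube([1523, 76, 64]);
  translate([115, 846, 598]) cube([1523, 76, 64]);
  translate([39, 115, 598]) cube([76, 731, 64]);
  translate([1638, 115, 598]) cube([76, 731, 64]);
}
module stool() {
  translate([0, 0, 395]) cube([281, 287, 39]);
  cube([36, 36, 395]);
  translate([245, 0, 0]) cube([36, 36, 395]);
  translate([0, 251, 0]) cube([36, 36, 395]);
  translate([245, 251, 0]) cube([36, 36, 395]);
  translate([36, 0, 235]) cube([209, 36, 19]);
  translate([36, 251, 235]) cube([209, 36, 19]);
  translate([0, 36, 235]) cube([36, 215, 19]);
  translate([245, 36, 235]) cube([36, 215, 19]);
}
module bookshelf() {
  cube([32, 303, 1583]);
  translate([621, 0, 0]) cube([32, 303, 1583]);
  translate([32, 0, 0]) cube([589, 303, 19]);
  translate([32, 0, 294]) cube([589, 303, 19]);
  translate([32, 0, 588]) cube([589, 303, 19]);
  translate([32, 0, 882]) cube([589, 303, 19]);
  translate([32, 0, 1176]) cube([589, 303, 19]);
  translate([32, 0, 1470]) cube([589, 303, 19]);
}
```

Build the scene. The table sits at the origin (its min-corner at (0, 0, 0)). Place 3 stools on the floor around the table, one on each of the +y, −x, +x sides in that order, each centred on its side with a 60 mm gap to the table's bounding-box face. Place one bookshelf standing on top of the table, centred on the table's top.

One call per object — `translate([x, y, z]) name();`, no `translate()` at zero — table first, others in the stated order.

table();
translate([736, 1021, 0]) stool();
translate([-341, 337, 0]) stool();
translate([1813, 337, 0]) stool();
translate([550, 329, 691]) bookshelf();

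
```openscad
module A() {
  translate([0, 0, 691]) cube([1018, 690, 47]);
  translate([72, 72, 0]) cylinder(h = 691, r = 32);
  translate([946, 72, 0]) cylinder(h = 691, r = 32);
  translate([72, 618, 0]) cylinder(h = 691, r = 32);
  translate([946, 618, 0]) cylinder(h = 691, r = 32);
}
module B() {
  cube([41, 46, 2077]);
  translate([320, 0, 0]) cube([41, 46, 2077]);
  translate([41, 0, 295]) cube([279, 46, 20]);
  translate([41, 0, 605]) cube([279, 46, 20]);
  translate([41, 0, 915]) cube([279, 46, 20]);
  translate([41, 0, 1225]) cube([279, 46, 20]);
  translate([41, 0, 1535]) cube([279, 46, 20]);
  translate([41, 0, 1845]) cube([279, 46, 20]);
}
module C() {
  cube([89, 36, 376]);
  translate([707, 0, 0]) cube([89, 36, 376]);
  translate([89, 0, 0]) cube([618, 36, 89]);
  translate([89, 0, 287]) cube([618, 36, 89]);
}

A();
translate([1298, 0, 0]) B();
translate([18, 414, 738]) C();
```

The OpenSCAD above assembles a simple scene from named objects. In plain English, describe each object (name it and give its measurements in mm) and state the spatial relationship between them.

A is a rectangular dining table. The top is 1018×690×47 mm with its upper surface at z = 738 mm. It stands on four round legs of 64 mm diameter, each leg's bounding box inset 40 mm from the nearest pair of top edges, running from the floor to the underside of the top.

B is a straight ladder. Two 41×46 mm vertical rails, 2077 mm tall, stand 361 mm apart (outside-to-outside) with their front faces coplanar on the −y side. 6 rungs, each 46 mm deep and 20 mm tall, span between the inner faces of the rails, front faces flush with the rails. The lowest rung's underside is at z = 295 mm and rungs are spaced 310 mm apart (underside to underside).

C is a rectangular picture frame lying in the x–z plane (depth along y). The opening is 618 mm wide (x) by 198 mm tall (z), surrounded by a border 89 mm wide on all four sides. The frame is 36 mm deep and is made of two full-height vertical stiles with two horizontal rails fitted between them.

The ladder is on the floor beside the table on its +x side. The picture frame is on top of the table.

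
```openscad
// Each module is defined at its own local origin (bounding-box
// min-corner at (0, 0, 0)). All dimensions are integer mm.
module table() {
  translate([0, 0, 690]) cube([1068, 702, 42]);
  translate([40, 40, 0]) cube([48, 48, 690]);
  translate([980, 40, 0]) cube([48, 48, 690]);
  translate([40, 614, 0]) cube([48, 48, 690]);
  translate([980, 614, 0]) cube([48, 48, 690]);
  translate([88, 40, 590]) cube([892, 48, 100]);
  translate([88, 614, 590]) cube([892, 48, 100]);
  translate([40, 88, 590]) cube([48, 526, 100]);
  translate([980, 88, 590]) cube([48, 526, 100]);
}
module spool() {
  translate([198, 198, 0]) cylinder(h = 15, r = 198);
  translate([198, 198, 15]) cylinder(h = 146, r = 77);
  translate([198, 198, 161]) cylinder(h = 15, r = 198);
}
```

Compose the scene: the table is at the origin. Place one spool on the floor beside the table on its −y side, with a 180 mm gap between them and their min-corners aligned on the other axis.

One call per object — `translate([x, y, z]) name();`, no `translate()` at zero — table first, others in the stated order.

table();
translate([0, -576, 0]) spool();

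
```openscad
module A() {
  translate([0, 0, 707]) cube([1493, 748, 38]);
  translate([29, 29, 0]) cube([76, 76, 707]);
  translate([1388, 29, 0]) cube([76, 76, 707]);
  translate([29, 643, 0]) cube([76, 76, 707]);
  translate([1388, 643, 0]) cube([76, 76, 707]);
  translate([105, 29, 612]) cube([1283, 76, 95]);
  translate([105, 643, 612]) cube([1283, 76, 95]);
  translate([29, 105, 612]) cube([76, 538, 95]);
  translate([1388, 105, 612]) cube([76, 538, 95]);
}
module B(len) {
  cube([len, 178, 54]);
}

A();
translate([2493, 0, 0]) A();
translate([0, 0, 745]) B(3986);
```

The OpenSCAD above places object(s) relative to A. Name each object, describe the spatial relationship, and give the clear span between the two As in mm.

A is a table. B is a beam. A beam spans the tops of two tables. The clear span between the two tables is 1000 mm.

Second table starts at x = 2493; first ends at x = 1493; clear span = 2493 − 1493 = 1000 mm.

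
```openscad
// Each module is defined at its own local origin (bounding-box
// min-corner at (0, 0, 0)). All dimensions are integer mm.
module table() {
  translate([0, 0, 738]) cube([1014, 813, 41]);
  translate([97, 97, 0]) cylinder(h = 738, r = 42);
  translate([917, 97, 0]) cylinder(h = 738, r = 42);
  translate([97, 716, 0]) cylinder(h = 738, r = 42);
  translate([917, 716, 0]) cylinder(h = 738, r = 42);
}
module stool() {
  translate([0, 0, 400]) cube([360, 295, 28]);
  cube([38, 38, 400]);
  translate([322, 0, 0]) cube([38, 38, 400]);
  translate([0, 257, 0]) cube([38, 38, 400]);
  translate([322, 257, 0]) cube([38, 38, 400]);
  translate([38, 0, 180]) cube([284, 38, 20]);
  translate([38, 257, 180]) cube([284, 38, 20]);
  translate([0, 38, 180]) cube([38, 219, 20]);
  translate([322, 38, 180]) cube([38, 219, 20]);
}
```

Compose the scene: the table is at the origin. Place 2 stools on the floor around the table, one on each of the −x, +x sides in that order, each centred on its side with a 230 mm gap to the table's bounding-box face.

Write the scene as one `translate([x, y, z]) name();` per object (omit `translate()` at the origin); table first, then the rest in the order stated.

table();
translate([-590, 259, 0]) stool();
translate([1244, 259, 0]) stool();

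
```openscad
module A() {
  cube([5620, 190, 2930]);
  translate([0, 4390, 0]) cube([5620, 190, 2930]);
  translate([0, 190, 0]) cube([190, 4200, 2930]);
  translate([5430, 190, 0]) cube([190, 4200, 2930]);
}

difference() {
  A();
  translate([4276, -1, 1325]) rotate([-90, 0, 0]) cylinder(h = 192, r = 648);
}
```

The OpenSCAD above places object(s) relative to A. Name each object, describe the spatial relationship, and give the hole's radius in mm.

A is a house frame. The house frame has a circular hole through its front wall. The hole's radius is 648 mm.

The subtracted cylinder has r = 648 mm.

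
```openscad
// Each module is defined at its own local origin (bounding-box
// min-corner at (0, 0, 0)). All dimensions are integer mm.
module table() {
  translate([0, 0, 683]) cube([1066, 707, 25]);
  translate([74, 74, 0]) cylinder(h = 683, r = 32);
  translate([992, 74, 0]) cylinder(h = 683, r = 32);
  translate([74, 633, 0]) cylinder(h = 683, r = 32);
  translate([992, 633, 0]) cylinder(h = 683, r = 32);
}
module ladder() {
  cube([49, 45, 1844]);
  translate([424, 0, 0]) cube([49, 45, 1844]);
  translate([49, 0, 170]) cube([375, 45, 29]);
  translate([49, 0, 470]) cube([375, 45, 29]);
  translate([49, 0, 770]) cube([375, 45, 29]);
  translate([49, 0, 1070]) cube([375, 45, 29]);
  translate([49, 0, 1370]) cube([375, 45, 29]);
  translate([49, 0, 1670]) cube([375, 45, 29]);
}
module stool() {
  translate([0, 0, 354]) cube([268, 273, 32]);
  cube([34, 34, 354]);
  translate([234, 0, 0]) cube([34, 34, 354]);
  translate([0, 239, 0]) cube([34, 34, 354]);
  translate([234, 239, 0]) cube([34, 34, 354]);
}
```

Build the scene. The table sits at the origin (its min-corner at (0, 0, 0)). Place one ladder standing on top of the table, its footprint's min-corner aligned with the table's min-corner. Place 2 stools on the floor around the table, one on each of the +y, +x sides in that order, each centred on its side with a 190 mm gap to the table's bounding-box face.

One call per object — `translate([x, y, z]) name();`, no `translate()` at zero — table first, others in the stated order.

table();
translate([0, 0, 708]) ladder();
translate([399, 897, 0]) stool();
translate([1256, 217, 0]) stool();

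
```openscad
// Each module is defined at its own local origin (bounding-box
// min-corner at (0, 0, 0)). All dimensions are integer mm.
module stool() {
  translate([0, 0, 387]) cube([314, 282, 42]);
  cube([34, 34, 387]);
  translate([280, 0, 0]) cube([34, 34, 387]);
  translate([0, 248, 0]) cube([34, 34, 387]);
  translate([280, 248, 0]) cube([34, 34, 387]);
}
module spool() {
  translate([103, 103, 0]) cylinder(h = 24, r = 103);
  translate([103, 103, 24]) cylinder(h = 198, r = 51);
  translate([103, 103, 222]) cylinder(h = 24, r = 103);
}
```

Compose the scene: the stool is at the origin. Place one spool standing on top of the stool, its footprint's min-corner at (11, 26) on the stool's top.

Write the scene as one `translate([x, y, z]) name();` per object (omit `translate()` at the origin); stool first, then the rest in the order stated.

stool();
translate([11, 26, 429]) spool();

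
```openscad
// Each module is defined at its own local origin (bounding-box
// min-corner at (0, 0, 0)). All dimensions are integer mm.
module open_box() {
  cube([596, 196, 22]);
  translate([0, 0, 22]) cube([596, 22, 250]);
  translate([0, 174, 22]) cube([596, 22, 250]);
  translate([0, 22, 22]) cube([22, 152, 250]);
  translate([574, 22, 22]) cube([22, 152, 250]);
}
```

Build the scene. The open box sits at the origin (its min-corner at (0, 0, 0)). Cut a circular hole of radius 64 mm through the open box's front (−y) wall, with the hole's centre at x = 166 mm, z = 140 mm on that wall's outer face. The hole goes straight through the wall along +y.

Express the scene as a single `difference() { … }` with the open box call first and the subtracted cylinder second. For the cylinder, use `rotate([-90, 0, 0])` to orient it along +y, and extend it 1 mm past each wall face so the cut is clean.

difference() {
  open_box();
  translate([166, -1, 140]) rotate([-90, 0, 0]) cylinder(h = 24, r = 64);
}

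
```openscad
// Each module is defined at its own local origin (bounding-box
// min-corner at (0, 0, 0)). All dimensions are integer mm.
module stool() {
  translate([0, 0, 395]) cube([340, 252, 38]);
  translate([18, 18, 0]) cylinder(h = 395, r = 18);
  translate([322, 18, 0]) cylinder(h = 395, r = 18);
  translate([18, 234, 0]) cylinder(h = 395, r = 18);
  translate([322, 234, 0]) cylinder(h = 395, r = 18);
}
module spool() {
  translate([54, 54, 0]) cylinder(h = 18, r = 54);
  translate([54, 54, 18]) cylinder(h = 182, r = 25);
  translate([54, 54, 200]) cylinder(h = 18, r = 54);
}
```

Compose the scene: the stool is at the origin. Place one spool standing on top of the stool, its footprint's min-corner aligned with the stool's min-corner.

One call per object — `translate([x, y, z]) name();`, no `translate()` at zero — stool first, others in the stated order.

stool();
translate([0, 0, 433]) spool();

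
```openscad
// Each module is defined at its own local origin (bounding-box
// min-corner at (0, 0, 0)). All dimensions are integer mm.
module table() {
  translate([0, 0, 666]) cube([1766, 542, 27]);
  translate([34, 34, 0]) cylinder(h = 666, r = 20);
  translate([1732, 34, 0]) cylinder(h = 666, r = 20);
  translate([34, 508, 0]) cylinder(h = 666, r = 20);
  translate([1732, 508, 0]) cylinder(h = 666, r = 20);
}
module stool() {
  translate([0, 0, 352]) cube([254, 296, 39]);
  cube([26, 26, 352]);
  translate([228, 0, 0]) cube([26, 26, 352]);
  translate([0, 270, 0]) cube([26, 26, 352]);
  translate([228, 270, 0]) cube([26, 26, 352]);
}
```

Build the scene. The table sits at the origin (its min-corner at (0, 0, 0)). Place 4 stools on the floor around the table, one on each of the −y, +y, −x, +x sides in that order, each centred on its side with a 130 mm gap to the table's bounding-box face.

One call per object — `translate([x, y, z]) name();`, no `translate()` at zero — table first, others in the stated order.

table();
translate([756, -426, 0]) stool();
translate([756, 672, 0]) stool();
translate([-384, 123, 0]) stool();
translate([1896, 123, 0]) stool();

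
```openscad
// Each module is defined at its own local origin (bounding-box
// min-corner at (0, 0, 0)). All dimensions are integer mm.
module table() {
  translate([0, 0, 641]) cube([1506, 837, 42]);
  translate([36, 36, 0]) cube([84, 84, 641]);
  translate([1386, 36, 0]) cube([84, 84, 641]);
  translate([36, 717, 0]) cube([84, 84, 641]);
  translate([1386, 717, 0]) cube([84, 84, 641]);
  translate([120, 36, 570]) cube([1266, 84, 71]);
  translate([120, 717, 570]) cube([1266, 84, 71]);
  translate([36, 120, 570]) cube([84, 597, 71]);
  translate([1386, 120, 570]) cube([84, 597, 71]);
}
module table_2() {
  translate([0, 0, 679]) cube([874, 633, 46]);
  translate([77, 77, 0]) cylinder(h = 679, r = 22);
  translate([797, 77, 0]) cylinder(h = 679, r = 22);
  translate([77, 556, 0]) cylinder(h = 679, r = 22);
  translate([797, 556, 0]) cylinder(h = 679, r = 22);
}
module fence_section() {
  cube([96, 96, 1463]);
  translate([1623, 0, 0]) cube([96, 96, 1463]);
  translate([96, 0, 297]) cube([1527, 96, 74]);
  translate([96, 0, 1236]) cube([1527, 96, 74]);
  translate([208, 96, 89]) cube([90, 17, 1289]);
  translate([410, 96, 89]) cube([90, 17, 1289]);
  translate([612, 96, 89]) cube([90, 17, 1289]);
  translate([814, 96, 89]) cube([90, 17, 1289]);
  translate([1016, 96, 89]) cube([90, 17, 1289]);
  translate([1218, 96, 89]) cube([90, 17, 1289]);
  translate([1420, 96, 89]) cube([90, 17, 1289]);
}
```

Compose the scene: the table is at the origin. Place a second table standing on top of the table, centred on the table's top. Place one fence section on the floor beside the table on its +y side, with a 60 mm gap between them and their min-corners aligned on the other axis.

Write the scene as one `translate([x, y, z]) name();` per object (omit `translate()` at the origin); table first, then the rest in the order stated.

table();
translate([316, 102, 683]) table_2();
translate([0, 897, 0]) fence_section();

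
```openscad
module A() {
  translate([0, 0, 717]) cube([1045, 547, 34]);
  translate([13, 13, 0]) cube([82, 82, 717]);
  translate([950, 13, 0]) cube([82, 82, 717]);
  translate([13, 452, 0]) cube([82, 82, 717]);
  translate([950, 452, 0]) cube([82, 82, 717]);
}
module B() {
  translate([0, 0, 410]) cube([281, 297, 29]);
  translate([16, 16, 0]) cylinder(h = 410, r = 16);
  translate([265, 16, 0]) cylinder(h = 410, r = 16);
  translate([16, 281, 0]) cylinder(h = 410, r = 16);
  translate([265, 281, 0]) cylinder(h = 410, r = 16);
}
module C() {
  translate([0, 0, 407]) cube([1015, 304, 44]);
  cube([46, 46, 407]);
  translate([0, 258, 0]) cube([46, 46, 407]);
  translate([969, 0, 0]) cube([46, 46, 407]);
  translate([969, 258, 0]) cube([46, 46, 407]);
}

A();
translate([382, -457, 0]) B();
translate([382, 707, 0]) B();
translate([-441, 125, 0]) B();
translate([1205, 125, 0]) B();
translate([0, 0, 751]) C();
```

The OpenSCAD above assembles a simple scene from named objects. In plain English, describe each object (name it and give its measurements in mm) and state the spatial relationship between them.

A is a table: top 1045 mm (x) × 547 mm (y), 34 mm thick, upper face at z = 751 mm, on four 82×82 mm square legs, each inset 13 mm from the nearest pair of top edges, running from z = 0 to the bottom of the top.

B is a four-legged stool. The seat is a 281×297×29 mm slab whose top surface is at z = 439 mm; four round legs, each 32 mm in diameter, run from the floor (z = 0) to the underside of the seat, each leg's axis is inset half a diameter from the nearest pair of seat edges (so the leg's bounding box is flush with the corner).

C is a long wooden bench with a 1015 mm (x) × 304 mm (y) seat, 44 mm thick, its top surface 451 mm above the floor. Four 46 mm square legs at the seat corners, flush with the edges, run from z = 0 to the seat underside.

Four stools sit around the table at the −y, +y, −x, +x sides. The bench is on top of the table.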